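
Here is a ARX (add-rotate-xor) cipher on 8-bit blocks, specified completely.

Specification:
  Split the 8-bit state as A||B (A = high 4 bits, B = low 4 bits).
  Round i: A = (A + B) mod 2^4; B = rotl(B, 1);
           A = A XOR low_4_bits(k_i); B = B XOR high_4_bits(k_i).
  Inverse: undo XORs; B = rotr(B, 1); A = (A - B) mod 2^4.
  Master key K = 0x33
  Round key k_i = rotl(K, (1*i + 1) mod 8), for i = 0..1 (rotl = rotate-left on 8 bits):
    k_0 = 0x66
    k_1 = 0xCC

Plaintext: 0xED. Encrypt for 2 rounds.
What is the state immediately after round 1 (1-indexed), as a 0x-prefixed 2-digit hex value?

s_0 = plaintext = 0xED
s_1 = Round(s_0, k_0) = 0xDD
s_2 = Round(s_1, k_1) = 0x67

0xDD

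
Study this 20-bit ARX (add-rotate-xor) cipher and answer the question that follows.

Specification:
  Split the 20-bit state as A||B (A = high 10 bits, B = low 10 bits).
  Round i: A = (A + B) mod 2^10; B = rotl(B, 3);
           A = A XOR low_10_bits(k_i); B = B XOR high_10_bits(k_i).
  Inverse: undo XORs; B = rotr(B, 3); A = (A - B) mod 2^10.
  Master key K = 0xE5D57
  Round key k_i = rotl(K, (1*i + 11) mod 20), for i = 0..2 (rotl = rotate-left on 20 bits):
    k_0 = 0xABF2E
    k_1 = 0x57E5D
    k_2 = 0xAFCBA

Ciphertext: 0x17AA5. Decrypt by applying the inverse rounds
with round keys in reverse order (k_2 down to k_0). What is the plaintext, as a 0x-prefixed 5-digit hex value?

0xA2E14

s_0 = ciphertext = 0x17AA5
s_1 = InvRound(s_0, k_2) = 0xF8503
s_2 = InvRound(s_1, k_1) = 0xEC60B
s_3 = InvRound(s_2, k_0) = 0xA2E14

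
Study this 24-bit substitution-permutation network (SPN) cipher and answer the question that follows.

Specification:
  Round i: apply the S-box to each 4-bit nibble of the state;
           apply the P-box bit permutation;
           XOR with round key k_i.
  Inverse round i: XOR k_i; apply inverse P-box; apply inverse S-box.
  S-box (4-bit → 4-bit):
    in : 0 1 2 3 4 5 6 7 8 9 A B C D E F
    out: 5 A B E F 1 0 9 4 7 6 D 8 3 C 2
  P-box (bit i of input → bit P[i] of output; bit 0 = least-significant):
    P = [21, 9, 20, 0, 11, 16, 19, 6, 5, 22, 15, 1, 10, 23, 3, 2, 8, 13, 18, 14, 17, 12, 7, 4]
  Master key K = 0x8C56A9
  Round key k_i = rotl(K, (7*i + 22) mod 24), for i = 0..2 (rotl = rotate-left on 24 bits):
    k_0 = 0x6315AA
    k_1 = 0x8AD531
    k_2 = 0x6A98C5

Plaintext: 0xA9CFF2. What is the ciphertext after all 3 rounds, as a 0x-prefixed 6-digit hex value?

s_0 = plaintext = 0xA9CFF2
s_1 = Round(s_0, k_0) = 0x06262F
s_2 = Round(s_1, k_1) = 0x09DBF5
s_3 = Round(s_2, k_2) = 0xCD3D67

0xCD3D67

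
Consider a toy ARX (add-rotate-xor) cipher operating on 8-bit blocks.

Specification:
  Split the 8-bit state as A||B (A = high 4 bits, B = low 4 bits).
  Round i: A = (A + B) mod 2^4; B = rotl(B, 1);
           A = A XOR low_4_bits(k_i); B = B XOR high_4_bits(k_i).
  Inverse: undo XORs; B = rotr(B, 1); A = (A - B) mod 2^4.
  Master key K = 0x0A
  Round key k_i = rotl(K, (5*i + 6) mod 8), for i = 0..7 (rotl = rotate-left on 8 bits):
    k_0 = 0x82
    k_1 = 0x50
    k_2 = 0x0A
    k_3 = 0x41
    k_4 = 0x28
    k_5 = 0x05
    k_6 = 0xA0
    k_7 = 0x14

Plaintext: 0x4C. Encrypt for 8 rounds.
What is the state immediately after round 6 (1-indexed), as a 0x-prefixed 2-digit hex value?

s_0 = plaintext = 0x4C
s_1 = Round(s_0, k_0) = 0x21
s_2 = Round(s_1, k_1) = 0x37
s_3 = Round(s_2, k_2) = 0x0E
s_4 = Round(s_3, k_3) = 0xF9
s_5 = Round(s_4, k_4) = 0x01
s_6 = Round(s_5, k_5) = 0x42
s_7 = Round(s_6, k_6) = 0x6E
s_8 = Round(s_7, k_7) = 0x0C

0x42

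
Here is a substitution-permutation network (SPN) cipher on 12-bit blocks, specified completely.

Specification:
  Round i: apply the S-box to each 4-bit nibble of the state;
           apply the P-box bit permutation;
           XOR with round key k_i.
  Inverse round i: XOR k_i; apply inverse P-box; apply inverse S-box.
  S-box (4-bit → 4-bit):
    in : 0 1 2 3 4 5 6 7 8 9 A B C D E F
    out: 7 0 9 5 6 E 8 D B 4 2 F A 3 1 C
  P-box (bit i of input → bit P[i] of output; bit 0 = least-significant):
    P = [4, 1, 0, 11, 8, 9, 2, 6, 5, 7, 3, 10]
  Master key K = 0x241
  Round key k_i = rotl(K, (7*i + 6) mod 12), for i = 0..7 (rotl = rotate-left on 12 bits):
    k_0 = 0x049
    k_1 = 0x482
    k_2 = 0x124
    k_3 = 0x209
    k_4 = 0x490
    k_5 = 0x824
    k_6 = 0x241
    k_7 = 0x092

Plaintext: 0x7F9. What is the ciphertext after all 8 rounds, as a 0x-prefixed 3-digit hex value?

0x832

s_0 = plaintext = 0x7F9
s_1 = Round(s_0, k_0) = 0x424
s_2 = Round(s_1, k_1) = 0x549
s_3 = Round(s_2, k_2) = 0x7A9
s_4 = Round(s_3, k_3) = 0x420
s_5 = Round(s_4, k_4) = 0x54B
s_6 = Round(s_5, k_5) = 0x6BB
s_7 = Round(s_6, k_6) = 0xD16
s_8 = Round(s_7, k_7) = 0x832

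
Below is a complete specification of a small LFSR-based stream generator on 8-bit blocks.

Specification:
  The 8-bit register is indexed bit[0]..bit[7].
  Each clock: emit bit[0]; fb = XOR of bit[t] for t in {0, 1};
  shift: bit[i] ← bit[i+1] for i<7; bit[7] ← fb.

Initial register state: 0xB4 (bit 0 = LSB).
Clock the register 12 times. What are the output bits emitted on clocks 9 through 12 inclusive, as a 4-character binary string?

0111

reg_0 = 0xB4
clock 1: out=0, reg = 0x5A
clock 2: out=0, reg = 0xAD
clock 3: out=1, reg = 0xD6
clock 4: out=0, reg = 0xEB
clock 5: out=1, reg = 0x75
clock 6: out=1, reg = 0xBA
clock 7: out=0, reg = 0xDD
clock 8: out=1, reg = 0xEE
clock 9: out=0, reg = 0xF7
clock 10: out=1, reg = 0x7B
clock 11: out=1, reg = 0x3D
clock 12: out=1, reg = 0x9E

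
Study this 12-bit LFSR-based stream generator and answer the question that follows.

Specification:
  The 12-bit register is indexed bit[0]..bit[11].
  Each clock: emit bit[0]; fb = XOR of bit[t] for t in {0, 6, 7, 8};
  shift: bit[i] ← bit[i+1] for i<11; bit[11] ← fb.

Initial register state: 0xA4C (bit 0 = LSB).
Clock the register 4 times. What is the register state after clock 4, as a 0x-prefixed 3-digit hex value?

reg_0 = 0xA4C
clock 1: out=0, reg = 0xD26
clock 2: out=0, reg = 0xE93
clock 3: out=1, reg = 0x749
clock 4: out=1, reg = 0xBA4

0xBA4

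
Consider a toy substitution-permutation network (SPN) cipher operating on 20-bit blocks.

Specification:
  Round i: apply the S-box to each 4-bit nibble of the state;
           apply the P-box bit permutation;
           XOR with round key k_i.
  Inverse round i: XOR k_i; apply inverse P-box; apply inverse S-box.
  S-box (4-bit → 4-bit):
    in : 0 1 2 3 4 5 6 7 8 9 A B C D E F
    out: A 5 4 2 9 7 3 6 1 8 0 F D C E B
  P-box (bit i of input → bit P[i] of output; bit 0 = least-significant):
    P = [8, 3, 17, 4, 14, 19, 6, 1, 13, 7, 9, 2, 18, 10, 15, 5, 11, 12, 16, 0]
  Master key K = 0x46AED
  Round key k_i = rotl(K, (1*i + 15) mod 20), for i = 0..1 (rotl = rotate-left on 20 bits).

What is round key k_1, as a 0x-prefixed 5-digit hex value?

K = 0x46AED
k_0 = rotl(K, (1*0+15) mod 20) = rotl(K, 15) = 0x6A357
k_1 = rotl(K, (1*1+15) mod 20) = rotl(K, 16) = 0xD46AE

0xD46AE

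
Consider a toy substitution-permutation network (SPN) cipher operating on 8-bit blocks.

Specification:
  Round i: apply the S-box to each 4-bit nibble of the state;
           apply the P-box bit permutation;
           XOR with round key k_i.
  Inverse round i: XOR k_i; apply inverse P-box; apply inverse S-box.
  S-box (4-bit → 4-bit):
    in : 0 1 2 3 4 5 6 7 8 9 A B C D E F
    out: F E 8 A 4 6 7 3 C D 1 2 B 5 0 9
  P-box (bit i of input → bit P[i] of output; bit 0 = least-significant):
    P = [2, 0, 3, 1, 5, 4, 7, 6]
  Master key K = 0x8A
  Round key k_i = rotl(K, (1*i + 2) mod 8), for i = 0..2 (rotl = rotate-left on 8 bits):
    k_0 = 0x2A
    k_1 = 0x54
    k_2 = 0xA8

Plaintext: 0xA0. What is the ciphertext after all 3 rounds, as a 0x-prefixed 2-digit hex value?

0x84

s_0 = plaintext = 0xA0
s_1 = Round(s_0, k_0) = 0x05
s_2 = Round(s_1, k_1) = 0xAD
s_3 = Round(s_2, k_2) = 0x84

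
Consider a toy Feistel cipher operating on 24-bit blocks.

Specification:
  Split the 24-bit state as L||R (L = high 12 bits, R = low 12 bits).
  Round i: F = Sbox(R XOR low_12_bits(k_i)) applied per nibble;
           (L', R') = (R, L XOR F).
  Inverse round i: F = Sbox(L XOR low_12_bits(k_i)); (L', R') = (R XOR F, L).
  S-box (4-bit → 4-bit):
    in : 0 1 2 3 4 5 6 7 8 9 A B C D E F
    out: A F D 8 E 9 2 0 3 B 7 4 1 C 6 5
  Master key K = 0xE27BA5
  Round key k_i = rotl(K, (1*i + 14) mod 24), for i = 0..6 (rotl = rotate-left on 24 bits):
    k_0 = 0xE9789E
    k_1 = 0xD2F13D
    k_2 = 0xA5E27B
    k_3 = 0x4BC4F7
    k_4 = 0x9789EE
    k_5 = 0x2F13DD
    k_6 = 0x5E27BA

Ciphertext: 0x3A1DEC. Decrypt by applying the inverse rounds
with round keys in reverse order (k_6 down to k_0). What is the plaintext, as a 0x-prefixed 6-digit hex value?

s_0 = ciphertext = 0x3A1DEC
s_1 = InvRound(s_0, k_6) = 0x3183A1
s_2 = InvRound(s_1, k_5) = 0x9B8318
s_3 = InvRound(s_2, k_4) = 0x98A9B8
s_4 = InvRound(s_3, k_3) = 0x5B498A
s_5 = InvRound(s_4, k_2) = 0x99F5B4
s_6 = InvRound(s_5, k_1) = 0x6C999F
s_7 = InvRound(s_6, k_0) = 0xF0F6C9

0xF0F6C9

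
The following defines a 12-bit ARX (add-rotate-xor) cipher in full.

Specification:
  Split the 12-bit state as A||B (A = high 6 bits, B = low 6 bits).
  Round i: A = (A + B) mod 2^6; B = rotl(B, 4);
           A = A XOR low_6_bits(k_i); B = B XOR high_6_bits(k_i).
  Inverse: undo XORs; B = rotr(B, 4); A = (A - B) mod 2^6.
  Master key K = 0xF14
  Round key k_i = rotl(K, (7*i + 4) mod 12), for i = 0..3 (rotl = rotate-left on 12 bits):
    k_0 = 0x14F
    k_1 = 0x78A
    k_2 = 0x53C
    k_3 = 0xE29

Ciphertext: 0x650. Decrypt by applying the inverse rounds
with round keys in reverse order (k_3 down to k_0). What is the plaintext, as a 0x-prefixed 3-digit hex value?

s_0 = ciphertext = 0x650
s_1 = InvRound(s_0, k_3) = 0x3A2
s_2 = InvRound(s_1, k_2) = 0x5DB
s_3 = InvRound(s_2, k_1) = 0x254
s_4 = InvRound(s_3, k_0) = 0x045

0x045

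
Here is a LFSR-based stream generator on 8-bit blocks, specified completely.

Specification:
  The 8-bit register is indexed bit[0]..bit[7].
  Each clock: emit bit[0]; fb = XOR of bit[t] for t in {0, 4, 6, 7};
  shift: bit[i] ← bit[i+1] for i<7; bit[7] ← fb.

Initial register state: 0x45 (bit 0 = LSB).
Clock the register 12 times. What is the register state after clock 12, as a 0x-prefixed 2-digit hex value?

reg_0 = 0x45
clock 1: out=1, reg = 0x22
clock 2: out=0, reg = 0x11
clock 3: out=1, reg = 0x08
clock 4: out=0, reg = 0x04
clock 5: out=0, reg = 0x02
clock 6: out=0, reg = 0x01
clock 7: out=1, reg = 0x80
clock 8: out=0, reg = 0xC0
clock 9: out=0, reg = 0x60
clock 10: out=0, reg = 0xB0
clock 11: out=0, reg = 0x58
clock 12: out=0, reg = 0x2C

0x2C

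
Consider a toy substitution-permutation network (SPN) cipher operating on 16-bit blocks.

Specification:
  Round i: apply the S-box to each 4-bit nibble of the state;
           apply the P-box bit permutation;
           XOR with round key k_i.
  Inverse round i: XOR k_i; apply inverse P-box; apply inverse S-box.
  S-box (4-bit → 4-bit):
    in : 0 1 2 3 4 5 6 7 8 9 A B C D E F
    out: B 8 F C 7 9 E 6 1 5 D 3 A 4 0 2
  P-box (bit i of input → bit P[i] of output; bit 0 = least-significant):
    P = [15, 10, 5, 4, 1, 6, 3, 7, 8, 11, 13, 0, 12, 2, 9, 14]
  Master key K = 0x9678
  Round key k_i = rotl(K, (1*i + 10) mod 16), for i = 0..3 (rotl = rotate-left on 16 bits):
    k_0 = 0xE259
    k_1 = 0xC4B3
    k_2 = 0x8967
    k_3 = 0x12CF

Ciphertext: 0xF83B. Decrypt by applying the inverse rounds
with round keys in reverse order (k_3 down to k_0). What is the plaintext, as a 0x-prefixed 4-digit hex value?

0x85E8

s_0 = ciphertext = 0xF83B
s_1 = InvRound(s_0, k_3) = 0x67CA
s_2 = InvRound(s_1, k_2) = 0x6634
s_3 = InvRound(s_2, k_1) = 0x7358
s_4 = InvRound(s_3, k_0) = 0x85E8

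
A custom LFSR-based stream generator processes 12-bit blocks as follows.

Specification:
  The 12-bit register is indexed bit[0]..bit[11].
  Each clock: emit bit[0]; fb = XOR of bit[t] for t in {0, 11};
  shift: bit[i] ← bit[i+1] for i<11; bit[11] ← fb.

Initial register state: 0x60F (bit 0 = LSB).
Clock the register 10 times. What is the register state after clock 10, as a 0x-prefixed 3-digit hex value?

0x815

reg_0 = 0x60F
clock 1: out=1, reg = 0xB07
clock 2: out=1, reg = 0x583
clock 3: out=1, reg = 0xAC1
clock 4: out=1, reg = 0x560
clock 5: out=0, reg = 0x2B0
clock 6: out=0, reg = 0x158
clock 7: out=0, reg = 0x0AC
clock 8: out=0, reg = 0x056
clock 9: out=0, reg = 0x02B
clock 10: out=1, reg = 0x815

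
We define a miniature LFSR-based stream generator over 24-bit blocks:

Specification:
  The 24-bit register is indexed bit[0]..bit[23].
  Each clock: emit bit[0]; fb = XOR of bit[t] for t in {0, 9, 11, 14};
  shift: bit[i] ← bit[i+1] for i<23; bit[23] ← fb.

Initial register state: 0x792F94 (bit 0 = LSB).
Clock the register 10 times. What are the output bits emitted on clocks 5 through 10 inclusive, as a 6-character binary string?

reg_0 = 0x792F94
clock 1: out=0, reg = 0x3C97CA
clock 2: out=0, reg = 0x9E4BE5
clock 3: out=1, reg = 0x4F25F2
clock 4: out=0, reg = 0x2792F9
clock 5: out=1, reg = 0x13C97C
clock 6: out=0, reg = 0x09E4BE
clock 7: out=0, reg = 0x84F25F
clock 8: out=1, reg = 0xC2792F
clock 9: out=1, reg = 0xE13C97
clock 10: out=1, reg = 0x709E4B

100111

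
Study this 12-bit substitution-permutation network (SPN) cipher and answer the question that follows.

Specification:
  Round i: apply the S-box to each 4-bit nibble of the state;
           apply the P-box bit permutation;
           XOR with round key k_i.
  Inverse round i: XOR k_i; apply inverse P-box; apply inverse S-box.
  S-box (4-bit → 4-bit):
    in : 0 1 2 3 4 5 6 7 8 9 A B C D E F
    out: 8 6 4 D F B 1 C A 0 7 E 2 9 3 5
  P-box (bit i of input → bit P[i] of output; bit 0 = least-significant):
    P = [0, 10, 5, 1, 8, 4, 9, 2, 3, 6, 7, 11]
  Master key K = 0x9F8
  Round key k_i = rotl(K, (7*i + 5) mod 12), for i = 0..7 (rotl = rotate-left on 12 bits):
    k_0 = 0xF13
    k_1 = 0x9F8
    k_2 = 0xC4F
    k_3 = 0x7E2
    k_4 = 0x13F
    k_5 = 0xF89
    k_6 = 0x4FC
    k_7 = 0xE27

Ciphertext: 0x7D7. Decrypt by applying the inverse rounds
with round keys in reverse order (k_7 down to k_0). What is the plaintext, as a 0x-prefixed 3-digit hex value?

0x561

s_0 = ciphertext = 0x7D7
s_1 = InvRound(s_0, k_7) = 0xBE2
s_2 = InvRound(s_1, k_6) = 0xD48
s_3 = InvRound(s_2, k_5) = 0x126
s_4 = InvRound(s_3, k_4) = 0x6C6
s_5 = InvRound(s_4, k_3) = 0x9D2
s_6 = InvRound(s_5, k_2) = 0xF5E
s_7 = InvRound(s_6, k_1) = 0x27B
s_8 = InvRound(s_7, k_0) = 0x561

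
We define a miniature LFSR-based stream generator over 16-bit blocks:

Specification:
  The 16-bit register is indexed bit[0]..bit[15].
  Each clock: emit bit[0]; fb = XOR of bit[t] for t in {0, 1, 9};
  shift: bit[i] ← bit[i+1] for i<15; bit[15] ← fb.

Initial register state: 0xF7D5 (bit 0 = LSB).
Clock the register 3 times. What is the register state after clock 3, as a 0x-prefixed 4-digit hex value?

reg_0 = 0xF7D5
clock 1: out=1, reg = 0x7BEA
clock 2: out=0, reg = 0x3DF5
clock 3: out=1, reg = 0x9EFA

0x9EFA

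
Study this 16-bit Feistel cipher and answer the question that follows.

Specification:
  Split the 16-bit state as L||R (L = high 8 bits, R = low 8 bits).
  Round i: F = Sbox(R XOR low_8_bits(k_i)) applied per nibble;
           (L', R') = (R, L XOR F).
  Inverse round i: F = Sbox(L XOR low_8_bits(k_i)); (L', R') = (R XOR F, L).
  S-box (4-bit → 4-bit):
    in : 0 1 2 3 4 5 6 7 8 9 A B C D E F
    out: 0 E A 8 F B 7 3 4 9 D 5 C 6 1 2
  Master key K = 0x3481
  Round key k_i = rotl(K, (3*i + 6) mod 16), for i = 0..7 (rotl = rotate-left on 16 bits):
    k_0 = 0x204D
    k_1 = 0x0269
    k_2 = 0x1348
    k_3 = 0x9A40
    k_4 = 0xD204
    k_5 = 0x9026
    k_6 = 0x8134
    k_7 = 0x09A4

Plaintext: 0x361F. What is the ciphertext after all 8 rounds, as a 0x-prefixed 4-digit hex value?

0x83C0

s_0 = plaintext = 0x361F
s_1 = Round(s_0, k_0) = 0x1F8C
s_2 = Round(s_1, k_1) = 0x8C04
s_3 = Round(s_2, k_2) = 0x0470
s_4 = Round(s_3, k_3) = 0x7084
s_5 = Round(s_4, k_4) = 0x8430
s_6 = Round(s_5, k_5) = 0x3063
s_7 = Round(s_6, k_6) = 0x6383
s_8 = Round(s_7, k_7) = 0x83C0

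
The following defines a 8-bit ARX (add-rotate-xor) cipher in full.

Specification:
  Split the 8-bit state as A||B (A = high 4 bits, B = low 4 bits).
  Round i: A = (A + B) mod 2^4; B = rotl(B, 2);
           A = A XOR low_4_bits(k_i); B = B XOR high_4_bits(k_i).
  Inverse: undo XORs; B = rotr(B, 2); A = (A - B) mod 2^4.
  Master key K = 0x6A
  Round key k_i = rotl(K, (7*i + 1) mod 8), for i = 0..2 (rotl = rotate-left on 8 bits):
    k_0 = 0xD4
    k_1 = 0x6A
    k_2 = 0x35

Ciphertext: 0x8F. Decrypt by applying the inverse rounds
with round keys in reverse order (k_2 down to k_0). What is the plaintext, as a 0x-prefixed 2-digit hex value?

s_0 = ciphertext = 0x8F
s_1 = InvRound(s_0, k_2) = 0xA3
s_2 = InvRound(s_1, k_1) = 0xB5
s_3 = InvRound(s_2, k_0) = 0xD2

0xD2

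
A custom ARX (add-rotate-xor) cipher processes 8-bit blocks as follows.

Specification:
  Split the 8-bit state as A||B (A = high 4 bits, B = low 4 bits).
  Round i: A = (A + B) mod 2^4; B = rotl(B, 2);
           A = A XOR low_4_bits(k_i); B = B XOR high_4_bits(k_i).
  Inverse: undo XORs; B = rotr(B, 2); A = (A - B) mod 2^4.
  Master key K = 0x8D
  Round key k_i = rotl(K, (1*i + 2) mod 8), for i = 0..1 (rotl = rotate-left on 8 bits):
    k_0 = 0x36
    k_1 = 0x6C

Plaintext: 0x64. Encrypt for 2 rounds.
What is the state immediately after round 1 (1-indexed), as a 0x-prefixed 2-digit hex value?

0xC2

s_0 = plaintext = 0x64
s_1 = Round(s_0, k_0) = 0xC2
s_2 = Round(s_1, k_1) = 0x2E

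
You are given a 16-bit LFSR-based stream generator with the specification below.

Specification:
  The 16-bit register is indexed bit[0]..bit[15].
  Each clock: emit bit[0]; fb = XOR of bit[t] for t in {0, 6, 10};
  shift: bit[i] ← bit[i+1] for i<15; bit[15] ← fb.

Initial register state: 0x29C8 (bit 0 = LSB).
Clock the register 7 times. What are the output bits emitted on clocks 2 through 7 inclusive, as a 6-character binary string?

001001

reg_0 = 0x29C8
clock 1: out=0, reg = 0x94E4
clock 2: out=0, reg = 0x4A72
clock 3: out=0, reg = 0xA539
clock 4: out=1, reg = 0x529C
clock 5: out=0, reg = 0x294E
clock 6: out=0, reg = 0x94A7
clock 7: out=1, reg = 0x4A53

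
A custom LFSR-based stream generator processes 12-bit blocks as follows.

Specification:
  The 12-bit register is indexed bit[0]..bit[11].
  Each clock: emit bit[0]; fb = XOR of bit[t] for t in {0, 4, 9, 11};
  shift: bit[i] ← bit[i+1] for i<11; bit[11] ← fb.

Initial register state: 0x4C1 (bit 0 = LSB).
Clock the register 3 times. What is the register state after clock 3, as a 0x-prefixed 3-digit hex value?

reg_0 = 0x4C1
clock 1: out=1, reg = 0xA60
clock 2: out=0, reg = 0x530
clock 3: out=0, reg = 0xA98

0xA98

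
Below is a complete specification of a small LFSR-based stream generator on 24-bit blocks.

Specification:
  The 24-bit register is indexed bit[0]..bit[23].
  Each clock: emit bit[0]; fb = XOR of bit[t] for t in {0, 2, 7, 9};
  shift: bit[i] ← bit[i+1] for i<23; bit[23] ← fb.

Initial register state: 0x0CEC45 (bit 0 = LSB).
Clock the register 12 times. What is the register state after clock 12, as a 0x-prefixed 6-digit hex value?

reg_0 = 0x0CEC45
clock 1: out=1, reg = 0x067622
clock 2: out=0, reg = 0x833B11
clock 3: out=1, reg = 0x419D88
clock 4: out=0, reg = 0xA0CEC4
clock 5: out=0, reg = 0xD06762
clock 6: out=0, reg = 0xE833B1
clock 7: out=1, reg = 0xF419D8
clock 8: out=0, reg = 0xFA0CEC
clock 9: out=0, reg = 0x7D0676
clock 10: out=0, reg = 0x3E833B
clock 11: out=1, reg = 0x1F419D
clock 12: out=1, reg = 0x8FA0CE

0x8FA0CE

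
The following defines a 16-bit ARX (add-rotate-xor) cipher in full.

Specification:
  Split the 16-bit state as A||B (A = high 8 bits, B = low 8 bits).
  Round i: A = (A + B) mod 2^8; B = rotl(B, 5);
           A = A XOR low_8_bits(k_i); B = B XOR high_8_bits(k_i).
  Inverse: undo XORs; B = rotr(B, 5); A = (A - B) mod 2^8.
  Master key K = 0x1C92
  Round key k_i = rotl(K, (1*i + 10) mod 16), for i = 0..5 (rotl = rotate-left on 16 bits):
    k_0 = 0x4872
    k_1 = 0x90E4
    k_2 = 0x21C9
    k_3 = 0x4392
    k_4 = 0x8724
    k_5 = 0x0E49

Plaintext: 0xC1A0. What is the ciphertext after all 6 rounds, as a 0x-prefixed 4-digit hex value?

s_0 = plaintext = 0xC1A0
s_1 = Round(s_0, k_0) = 0x135C
s_2 = Round(s_1, k_1) = 0x8B1B
s_3 = Round(s_2, k_2) = 0x6F42
s_4 = Round(s_3, k_3) = 0x230B
s_5 = Round(s_4, k_4) = 0x0AE6
s_6 = Round(s_5, k_5) = 0xB9D2

0xB9D2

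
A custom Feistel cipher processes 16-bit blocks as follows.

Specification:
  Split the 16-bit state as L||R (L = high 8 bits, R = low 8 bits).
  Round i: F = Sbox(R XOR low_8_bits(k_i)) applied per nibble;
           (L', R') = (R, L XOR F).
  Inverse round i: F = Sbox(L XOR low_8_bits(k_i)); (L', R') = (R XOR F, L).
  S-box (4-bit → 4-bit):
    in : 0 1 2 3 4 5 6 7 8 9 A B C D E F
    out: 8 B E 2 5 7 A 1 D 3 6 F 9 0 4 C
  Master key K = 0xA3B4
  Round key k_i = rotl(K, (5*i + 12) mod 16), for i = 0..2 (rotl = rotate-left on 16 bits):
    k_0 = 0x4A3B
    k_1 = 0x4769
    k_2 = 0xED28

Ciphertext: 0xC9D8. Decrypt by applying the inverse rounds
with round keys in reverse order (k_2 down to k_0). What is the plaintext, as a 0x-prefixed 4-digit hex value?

0xB60F

s_0 = ciphertext = 0xC9D8
s_1 = InvRound(s_0, k_2) = 0x93C9
s_2 = InvRound(s_1, k_1) = 0x0F93
s_3 = InvRound(s_2, k_0) = 0xB60F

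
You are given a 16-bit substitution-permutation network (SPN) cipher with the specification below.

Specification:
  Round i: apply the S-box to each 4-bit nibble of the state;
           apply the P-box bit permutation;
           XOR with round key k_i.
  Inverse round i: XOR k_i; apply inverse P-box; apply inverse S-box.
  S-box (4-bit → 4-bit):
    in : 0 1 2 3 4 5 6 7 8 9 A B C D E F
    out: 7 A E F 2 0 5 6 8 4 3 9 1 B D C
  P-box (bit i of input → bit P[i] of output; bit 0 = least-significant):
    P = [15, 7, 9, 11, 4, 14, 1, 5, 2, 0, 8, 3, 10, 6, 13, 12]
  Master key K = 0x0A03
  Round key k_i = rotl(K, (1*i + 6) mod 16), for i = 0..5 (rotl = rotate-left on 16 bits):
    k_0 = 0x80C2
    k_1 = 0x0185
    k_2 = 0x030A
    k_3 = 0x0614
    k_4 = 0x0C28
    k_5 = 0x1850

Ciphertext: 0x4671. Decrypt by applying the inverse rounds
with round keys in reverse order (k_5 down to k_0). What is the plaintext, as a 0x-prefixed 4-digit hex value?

s_0 = ciphertext = 0x4671
s_1 = InvRound(s_0, k_5) = 0xB41F
s_2 = InvRound(s_1, k_4) = 0xFAEB
s_3 = InvRound(s_2, k_3) = 0x3D3D
s_4 = InvRound(s_3, k_2) = 0xEAEF
s_5 = InvRound(s_4, k_1) = 0x7F2E
s_6 = InvRound(s_5, k_0) = 0x3E13

0x3E13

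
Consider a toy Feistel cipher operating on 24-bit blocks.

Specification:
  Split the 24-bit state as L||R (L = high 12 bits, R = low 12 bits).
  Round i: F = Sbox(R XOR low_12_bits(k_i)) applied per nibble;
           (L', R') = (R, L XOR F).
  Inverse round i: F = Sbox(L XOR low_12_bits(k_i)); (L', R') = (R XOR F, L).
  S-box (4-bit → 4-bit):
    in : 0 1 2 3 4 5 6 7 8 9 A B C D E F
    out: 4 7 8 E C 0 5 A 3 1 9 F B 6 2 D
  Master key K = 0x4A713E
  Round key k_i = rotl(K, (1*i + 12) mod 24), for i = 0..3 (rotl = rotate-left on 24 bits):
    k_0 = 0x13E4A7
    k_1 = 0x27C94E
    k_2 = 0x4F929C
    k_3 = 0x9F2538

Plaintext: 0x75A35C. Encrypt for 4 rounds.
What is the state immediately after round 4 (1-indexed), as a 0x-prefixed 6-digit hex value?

0xB28D97

s_0 = plaintext = 0x75A35C
s_1 = Round(s_0, k_0) = 0x35CD85
s_2 = Round(s_1, k_1) = 0xD85FE3
s_3 = Round(s_2, k_2) = 0xFE3B28
s_4 = Round(s_3, k_3) = 0xB28D97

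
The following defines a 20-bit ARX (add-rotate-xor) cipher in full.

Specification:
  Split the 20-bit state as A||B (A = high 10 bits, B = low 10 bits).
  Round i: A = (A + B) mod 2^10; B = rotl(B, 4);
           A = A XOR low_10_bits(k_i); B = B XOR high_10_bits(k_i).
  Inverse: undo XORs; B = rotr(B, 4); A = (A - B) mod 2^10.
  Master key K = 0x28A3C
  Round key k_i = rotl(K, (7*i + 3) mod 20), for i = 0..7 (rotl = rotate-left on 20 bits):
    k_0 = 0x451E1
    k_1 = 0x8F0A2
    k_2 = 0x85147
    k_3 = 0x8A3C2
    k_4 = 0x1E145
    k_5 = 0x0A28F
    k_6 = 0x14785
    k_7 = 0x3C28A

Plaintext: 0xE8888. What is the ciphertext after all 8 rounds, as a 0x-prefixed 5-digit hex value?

s_0 = plaintext = 0xE8888
s_1 = Round(s_0, k_0) = 0x72D96
s_2 = Round(s_1, k_1) = 0xF0F5A
s_3 = Round(s_2, k_2) = 0x96BB9
s_4 = Round(s_3, k_3) = 0x745B6
s_5 = Round(s_4, k_4) = 0xB0B1E
s_6 = Round(s_5, k_5) = 0xDBDC4
s_7 = Round(s_6, k_6) = 0xAD816
s_8 = Round(s_7, k_7) = 0x11990

0x11990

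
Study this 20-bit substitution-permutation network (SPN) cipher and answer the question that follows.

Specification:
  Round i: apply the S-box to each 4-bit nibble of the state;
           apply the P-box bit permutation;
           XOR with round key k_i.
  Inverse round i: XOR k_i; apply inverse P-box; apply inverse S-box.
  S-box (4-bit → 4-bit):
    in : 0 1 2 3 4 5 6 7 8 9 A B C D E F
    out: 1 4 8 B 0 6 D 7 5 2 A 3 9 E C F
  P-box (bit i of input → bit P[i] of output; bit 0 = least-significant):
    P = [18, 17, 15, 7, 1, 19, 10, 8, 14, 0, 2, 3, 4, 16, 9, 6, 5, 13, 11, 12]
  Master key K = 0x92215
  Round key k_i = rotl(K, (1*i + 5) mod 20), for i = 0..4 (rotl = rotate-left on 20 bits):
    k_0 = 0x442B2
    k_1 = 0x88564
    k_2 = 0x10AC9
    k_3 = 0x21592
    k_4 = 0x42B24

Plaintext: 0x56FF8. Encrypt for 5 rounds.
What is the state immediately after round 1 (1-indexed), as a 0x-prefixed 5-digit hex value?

s_0 = plaintext = 0x56FF8
s_1 = Round(s_0, k_0) = 0x8ADED
s_2 = Round(s_1, k_1) = 0xB0889
s_3 = Round(s_2, k_2) = 0x36EFF
s_4 = Round(s_3, k_3) = 0xCA26C
s_5 = Round(s_4, k_4) = 0x13ECE

0x8ADED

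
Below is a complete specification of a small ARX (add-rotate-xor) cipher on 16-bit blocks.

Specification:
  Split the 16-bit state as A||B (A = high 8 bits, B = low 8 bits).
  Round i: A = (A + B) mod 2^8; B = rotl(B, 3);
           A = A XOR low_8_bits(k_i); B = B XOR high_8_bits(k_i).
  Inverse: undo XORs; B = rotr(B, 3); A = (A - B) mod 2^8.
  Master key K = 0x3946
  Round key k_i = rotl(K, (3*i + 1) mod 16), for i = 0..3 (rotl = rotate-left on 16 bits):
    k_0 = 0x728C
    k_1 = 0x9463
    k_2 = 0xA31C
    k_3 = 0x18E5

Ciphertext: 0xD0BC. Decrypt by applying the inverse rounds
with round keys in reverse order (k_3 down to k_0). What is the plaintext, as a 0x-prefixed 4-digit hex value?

s_0 = ciphertext = 0xD0BC
s_1 = InvRound(s_0, k_3) = 0xA194
s_2 = InvRound(s_1, k_2) = 0xD7E6
s_3 = InvRound(s_2, k_1) = 0x664E
s_4 = InvRound(s_3, k_0) = 0x6387

0x6387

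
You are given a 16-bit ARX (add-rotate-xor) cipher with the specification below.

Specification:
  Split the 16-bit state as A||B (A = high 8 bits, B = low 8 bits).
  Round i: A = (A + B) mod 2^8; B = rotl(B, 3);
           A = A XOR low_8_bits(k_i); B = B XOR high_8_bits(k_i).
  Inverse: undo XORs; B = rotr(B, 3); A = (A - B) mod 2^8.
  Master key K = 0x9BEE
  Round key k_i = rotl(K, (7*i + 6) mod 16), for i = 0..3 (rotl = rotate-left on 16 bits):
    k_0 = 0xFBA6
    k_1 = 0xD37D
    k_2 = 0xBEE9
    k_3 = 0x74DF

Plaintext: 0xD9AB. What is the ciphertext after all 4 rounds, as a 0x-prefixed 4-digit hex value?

s_0 = plaintext = 0xD9AB
s_1 = Round(s_0, k_0) = 0x22A6
s_2 = Round(s_1, k_1) = 0xB5E6
s_3 = Round(s_2, k_2) = 0x7289
s_4 = Round(s_3, k_3) = 0x2438

0x2438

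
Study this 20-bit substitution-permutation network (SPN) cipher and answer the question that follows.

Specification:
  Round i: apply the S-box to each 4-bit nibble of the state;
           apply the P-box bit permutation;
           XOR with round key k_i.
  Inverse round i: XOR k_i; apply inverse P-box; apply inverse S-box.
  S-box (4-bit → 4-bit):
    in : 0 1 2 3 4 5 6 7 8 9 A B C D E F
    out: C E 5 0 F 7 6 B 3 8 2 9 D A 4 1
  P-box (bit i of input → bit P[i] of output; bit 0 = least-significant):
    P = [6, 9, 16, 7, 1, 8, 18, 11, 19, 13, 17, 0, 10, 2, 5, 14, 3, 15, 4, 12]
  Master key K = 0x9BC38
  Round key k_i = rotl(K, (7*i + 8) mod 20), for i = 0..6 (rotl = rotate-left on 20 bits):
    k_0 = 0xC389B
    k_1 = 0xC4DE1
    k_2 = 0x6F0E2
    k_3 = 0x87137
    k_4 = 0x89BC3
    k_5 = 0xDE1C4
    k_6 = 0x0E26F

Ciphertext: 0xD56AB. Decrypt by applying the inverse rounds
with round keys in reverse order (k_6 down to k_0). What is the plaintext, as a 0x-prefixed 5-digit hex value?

0xD06C2

s_0 = ciphertext = 0xD56AB
s_1 = InvRound(s_0, k_6) = 0xD88EC
s_2 = InvRound(s_1, k_5) = 0xF0AD3
s_3 = InvRound(s_2, k_4) = 0x13E6E
s_4 = InvRound(s_3, k_3) = 0x2BBD5
s_5 = InvRound(s_4, k_2) = 0xE194A
s_6 = InvRound(s_5, k_1) = 0xBC0F9
s_7 = InvRound(s_6, k_0) = 0xD06C2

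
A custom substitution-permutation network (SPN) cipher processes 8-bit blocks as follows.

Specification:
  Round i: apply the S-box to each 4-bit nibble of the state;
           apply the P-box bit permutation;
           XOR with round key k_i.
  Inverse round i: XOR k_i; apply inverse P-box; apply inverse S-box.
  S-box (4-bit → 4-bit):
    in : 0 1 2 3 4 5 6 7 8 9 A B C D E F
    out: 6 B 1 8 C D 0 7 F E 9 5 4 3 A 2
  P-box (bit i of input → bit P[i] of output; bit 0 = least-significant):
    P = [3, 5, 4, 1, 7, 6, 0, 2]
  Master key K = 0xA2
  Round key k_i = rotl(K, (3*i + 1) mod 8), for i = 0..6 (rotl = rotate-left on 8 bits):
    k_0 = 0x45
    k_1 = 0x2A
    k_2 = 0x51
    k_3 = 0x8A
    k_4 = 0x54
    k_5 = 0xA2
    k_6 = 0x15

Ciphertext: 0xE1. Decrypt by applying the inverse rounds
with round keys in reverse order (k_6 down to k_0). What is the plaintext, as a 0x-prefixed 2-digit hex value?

s_0 = ciphertext = 0xE1
s_1 = InvRound(s_0, k_6) = 0x10
s_2 = InvRound(s_1, k_5) = 0x29
s_3 = InvRound(s_2, k_4) = 0x97
s_4 = InvRound(s_3, k_3) = 0x4B
s_5 = InvRound(s_4, k_2) = 0x65
s_6 = InvRound(s_5, k_1) = 0x9A
s_7 = InvRound(s_6, k_0) = 0x85

0x85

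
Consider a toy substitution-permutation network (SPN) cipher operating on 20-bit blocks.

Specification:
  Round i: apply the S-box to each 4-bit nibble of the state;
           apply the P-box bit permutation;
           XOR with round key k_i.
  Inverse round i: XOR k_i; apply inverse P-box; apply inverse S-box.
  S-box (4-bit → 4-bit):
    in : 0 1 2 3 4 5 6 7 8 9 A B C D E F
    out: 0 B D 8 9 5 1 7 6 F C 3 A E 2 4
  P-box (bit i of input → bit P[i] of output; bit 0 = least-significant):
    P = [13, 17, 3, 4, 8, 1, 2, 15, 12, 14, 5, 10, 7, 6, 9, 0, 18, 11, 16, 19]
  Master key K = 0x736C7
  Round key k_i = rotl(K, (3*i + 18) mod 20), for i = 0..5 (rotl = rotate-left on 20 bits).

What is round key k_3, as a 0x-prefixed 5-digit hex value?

K = 0x736C7
k_0 = rotl(K, (3*0+18) mod 20) = rotl(K, 18) = 0xDCDB1
k_1 = rotl(K, (3*1+18) mod 20) = rotl(K, 1) = 0xE6D8E
k_2 = rotl(K, (3*2+18) mod 20) = rotl(K, 4) = 0x36C77
k_3 = rotl(K, (3*3+18) mod 20) = rotl(K, 7) = 0xB63B9

0xB63B9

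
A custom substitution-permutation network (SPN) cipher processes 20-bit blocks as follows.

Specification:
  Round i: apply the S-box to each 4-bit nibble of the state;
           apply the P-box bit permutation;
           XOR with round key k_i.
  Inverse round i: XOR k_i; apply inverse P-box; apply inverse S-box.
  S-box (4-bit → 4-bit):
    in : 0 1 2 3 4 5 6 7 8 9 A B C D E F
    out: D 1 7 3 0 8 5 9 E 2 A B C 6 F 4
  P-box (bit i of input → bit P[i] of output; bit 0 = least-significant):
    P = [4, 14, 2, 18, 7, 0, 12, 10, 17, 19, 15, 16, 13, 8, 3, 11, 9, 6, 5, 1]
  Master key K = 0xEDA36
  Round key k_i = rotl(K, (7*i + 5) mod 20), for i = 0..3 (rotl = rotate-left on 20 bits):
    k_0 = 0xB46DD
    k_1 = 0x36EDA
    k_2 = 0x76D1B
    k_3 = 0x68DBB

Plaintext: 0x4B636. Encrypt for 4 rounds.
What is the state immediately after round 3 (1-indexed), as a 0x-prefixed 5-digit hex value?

0x46604

s_0 = plaintext = 0x4B636
s_1 = Round(s_0, k_0) = 0x9EF48
s_2 = Round(s_1, k_1) = 0x78796
s_3 = Round(s_2, k_2) = 0x46604
s_4 = Round(s_3, k_3) = 0x43933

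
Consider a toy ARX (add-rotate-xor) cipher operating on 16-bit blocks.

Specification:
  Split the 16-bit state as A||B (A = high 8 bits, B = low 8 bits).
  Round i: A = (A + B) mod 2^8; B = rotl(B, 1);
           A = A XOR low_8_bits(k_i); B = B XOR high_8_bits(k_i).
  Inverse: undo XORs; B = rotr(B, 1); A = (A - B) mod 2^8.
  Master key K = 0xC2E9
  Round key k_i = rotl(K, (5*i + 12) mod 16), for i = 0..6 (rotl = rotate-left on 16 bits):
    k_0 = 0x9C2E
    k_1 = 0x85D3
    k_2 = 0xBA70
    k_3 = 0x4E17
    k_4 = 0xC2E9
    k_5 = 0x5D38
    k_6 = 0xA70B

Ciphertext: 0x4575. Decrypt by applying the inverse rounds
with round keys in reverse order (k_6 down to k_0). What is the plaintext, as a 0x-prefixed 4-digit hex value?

0x5C5A

s_0 = ciphertext = 0x4575
s_1 = InvRound(s_0, k_6) = 0xE569
s_2 = InvRound(s_1, k_5) = 0xC31A
s_3 = InvRound(s_2, k_4) = 0xBE6C
s_4 = InvRound(s_3, k_3) = 0x9811
s_5 = InvRound(s_4, k_2) = 0x13D5
s_6 = InvRound(s_5, k_1) = 0x9828
s_7 = InvRound(s_6, k_0) = 0x5C5A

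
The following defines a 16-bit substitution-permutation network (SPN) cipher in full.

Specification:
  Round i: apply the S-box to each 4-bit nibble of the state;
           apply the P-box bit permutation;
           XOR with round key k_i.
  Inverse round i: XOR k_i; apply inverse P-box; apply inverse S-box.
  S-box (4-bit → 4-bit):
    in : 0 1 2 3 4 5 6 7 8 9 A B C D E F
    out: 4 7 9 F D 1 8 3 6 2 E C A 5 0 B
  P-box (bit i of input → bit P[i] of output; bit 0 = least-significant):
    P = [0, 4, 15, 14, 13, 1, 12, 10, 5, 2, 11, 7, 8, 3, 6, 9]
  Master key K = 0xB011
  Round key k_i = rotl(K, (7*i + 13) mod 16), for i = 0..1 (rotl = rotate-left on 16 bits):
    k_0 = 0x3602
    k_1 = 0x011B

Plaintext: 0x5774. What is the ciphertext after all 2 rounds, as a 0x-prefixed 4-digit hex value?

s_0 = plaintext = 0x5774
s_1 = Round(s_0, k_0) = 0xD725
s_2 = Round(s_1, k_1) = 0x247E

0x247E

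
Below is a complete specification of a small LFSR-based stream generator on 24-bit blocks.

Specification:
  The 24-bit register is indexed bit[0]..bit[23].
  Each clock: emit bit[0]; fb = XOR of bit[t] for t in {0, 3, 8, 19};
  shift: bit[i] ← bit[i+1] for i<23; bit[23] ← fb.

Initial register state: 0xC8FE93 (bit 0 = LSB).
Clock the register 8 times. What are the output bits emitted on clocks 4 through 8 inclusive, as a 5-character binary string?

reg_0 = 0xC8FE93
clock 1: out=1, reg = 0x647F49
clock 2: out=1, reg = 0xB23FA4
clock 3: out=0, reg = 0xD91FD2
clock 4: out=0, reg = 0x6C8FE9
clock 5: out=1, reg = 0x3647F4
clock 6: out=0, reg = 0x9B23FA
clock 7: out=0, reg = 0xCD91FD
clock 8: out=1, reg = 0x66C8FE

01001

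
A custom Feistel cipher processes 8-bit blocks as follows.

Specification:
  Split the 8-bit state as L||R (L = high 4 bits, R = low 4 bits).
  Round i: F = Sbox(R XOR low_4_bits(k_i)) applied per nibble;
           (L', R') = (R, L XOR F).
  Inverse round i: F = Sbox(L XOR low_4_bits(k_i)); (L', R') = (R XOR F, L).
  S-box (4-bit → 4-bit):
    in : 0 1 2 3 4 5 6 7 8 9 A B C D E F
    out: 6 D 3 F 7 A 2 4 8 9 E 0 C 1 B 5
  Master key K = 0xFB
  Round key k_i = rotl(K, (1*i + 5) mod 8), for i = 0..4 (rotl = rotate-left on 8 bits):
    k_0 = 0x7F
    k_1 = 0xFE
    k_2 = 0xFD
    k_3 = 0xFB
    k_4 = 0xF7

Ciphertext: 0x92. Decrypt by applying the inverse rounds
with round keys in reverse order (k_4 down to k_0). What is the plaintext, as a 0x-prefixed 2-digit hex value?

0x35

s_0 = ciphertext = 0x92
s_1 = InvRound(s_0, k_4) = 0x99
s_2 = InvRound(s_1, k_3) = 0xA9
s_3 = InvRound(s_2, k_2) = 0xDA
s_4 = InvRound(s_3, k_1) = 0x5D
s_5 = InvRound(s_4, k_0) = 0x35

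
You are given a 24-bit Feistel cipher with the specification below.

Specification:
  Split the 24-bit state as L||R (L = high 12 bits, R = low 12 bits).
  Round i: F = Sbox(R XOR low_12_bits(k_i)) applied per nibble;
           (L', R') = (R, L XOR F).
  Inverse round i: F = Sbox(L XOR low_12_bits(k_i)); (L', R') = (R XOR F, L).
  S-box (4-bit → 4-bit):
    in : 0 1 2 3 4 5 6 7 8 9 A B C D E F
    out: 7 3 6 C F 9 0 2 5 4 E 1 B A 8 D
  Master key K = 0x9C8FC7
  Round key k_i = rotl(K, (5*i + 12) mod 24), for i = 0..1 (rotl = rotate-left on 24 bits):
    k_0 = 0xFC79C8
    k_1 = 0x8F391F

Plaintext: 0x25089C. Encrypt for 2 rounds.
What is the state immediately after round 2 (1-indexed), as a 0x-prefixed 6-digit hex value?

0x1CFD3B

s_0 = plaintext = 0x25089C
s_1 = Round(s_0, k_0) = 0x89C1CF
s_2 = Round(s_1, k_1) = 0x1CFD3B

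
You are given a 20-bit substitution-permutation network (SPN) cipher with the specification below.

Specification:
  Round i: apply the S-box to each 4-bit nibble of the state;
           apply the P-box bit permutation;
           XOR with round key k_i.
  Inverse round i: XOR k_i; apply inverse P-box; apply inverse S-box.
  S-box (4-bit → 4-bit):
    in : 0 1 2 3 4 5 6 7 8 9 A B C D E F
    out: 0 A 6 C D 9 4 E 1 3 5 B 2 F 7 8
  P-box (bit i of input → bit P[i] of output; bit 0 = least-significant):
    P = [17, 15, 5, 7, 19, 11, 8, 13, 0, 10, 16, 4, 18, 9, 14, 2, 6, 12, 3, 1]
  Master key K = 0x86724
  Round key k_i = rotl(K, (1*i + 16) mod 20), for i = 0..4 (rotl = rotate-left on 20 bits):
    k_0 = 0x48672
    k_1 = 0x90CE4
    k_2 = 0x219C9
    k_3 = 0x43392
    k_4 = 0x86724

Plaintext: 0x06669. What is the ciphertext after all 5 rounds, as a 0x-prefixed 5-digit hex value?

s_0 = plaintext = 0x06669
s_1 = Round(s_0, k_0) = 0x74772
s_2 = Round(s_1, k_1) = 0xCF1DA
s_3 = Round(s_2, k_2) = 0x824FD
s_4 = Round(s_3, k_3) = 0x7D163
s_5 = Round(s_4, k_4) = 0xC309A

0xC309A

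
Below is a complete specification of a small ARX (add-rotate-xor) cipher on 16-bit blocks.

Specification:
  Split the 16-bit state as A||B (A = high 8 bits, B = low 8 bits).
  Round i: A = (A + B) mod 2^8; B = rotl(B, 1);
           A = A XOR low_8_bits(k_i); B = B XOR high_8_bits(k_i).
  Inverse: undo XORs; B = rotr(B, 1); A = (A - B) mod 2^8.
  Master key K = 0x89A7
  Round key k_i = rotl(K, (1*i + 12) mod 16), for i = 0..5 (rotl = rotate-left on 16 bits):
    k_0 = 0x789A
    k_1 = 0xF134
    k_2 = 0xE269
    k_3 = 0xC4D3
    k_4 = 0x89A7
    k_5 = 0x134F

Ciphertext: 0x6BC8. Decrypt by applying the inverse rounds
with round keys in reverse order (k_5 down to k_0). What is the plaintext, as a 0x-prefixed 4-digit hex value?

0xF473

s_0 = ciphertext = 0x6BC8
s_1 = InvRound(s_0, k_5) = 0x37ED
s_2 = InvRound(s_1, k_4) = 0x5E32
s_3 = InvRound(s_2, k_3) = 0x127B
s_4 = InvRound(s_3, k_2) = 0xAFCC
s_5 = InvRound(s_4, k_1) = 0xFD9E
s_6 = InvRound(s_5, k_0) = 0xF473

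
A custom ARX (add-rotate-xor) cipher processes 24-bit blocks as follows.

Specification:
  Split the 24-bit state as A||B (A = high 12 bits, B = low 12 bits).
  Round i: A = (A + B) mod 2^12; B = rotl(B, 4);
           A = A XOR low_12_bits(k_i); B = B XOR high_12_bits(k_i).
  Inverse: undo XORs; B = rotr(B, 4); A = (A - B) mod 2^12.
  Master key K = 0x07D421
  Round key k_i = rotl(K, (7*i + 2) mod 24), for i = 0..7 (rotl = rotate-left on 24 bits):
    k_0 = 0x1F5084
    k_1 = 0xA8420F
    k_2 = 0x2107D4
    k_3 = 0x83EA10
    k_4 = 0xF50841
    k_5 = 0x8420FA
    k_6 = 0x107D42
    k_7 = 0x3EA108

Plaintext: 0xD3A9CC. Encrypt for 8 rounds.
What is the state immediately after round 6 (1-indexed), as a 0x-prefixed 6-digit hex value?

s_0 = plaintext = 0xD3A9CC
s_1 = Round(s_0, k_0) = 0x782D3C
s_2 = Round(s_1, k_1) = 0x6B1949
s_3 = Round(s_2, k_2) = 0x82E689
s_4 = Round(s_3, k_3) = 0x4A70A8
s_5 = Round(s_4, k_4) = 0xD0E5D0
s_6 = Round(s_5, k_5) = 0x224547
s_7 = Round(s_6, k_6) = 0xA29572
s_8 = Round(s_7, k_7) = 0xE934CF

0x224547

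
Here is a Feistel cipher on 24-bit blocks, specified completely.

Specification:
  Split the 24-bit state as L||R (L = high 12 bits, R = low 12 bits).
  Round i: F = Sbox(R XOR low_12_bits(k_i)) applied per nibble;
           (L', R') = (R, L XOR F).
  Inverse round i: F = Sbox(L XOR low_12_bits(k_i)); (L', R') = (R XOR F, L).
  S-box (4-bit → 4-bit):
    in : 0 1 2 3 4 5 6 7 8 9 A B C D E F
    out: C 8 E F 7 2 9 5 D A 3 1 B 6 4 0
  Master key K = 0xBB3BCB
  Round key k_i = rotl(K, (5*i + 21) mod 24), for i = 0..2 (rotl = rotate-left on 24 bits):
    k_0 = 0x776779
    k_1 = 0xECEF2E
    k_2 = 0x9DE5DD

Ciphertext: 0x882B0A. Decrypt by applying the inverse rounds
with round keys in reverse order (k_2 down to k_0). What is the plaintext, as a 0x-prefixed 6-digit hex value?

0x5D1645

s_0 = ciphertext = 0x882B0A
s_1 = InvRound(s_0, k_2) = 0xD2A882
s_2 = InvRound(s_1, k_1) = 0x645D2A
s_3 = InvRound(s_2, k_0) = 0x5D1645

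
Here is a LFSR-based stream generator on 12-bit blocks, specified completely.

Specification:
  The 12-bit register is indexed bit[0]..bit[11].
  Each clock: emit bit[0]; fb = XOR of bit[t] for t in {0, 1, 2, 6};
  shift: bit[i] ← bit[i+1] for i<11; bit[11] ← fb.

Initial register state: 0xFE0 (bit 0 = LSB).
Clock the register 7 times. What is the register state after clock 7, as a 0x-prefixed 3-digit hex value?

reg_0 = 0xFE0
clock 1: out=0, reg = 0xFF0
clock 2: out=0, reg = 0xFF8
clock 3: out=0, reg = 0xFFC
clock 4: out=0, reg = 0x7FE
clock 5: out=0, reg = 0xBFF
clock 6: out=1, reg = 0x5FF
clock 7: out=1, reg = 0x2FF

0x2FF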